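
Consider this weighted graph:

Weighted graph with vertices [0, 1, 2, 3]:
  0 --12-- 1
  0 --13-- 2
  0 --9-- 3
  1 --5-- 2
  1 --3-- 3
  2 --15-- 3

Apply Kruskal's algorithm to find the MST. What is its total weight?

Applying Kruskal's algorithm (sort edges by weight, add if no cycle):
  Add (1,3) w=3
  Add (1,2) w=5
  Add (0,3) w=9
  Skip (0,1) w=12 (creates cycle)
  Skip (0,2) w=13 (creates cycle)
  Skip (2,3) w=15 (creates cycle)
MST weight = 17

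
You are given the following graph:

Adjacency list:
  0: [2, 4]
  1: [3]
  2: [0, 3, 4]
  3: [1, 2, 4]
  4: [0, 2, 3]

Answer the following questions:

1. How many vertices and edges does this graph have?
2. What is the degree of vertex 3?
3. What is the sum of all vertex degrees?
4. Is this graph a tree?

Count: 5 vertices, 6 edges.
Vertex 3 has neighbors [1, 2, 4], degree = 3.
Handshaking lemma: 2 * 6 = 12.
A tree on 5 vertices has 4 edges. This graph has 6 edges (2 extra). Not a tree.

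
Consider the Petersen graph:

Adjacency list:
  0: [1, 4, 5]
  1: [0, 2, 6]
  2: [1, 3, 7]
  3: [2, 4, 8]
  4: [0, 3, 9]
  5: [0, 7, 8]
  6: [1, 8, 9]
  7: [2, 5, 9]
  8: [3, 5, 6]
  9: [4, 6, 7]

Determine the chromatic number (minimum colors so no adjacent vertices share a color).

The Petersen graph contains odd cycles (e.g. the outer 5-cycle), so chi >= 3.
A proper 3-coloring exists (it is a well-known 3-chromatic graph).
Chromatic number = 3.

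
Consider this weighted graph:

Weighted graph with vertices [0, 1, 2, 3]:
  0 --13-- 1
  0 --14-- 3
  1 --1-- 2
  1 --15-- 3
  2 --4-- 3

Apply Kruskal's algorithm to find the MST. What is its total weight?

Applying Kruskal's algorithm (sort edges by weight, add if no cycle):
  Add (1,2) w=1
  Add (2,3) w=4
  Add (0,1) w=13
  Skip (0,3) w=14 (creates cycle)
  Skip (1,3) w=15 (creates cycle)
MST weight = 18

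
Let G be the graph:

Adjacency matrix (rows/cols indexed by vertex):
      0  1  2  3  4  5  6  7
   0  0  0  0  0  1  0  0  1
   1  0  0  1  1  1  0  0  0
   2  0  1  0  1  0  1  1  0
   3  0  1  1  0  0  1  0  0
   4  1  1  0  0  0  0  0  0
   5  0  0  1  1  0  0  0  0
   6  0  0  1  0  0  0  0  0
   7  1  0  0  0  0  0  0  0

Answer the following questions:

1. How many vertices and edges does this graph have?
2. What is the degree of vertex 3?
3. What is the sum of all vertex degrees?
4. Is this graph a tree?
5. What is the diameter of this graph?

Count: 8 vertices, 9 edges.
Vertex 3 has neighbors [1, 2, 5], degree = 3.
Handshaking lemma: 2 * 9 = 18.
A tree on 8 vertices has 7 edges. This graph has 9 edges (2 extra). Not a tree.
Diameter (longest shortest path) = 5.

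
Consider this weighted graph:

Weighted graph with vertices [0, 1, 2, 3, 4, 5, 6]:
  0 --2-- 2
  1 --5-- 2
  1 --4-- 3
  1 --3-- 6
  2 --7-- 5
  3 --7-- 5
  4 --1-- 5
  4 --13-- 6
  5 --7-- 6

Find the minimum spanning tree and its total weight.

Applying Kruskal's algorithm (sort edges by weight, add if no cycle):
  Add (4,5) w=1
  Add (0,2) w=2
  Add (1,6) w=3
  Add (1,3) w=4
  Add (1,2) w=5
  Add (2,5) w=7
  Skip (3,5) w=7 (creates cycle)
  Skip (5,6) w=7 (creates cycle)
  Skip (4,6) w=13 (creates cycle)
MST weight = 22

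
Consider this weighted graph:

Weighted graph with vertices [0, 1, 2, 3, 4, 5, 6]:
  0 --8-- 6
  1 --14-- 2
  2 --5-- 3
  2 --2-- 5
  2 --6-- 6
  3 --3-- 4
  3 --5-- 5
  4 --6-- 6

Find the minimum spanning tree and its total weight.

Applying Kruskal's algorithm (sort edges by weight, add if no cycle):
  Add (2,5) w=2
  Add (3,4) w=3
  Add (2,3) w=5
  Skip (3,5) w=5 (creates cycle)
  Add (2,6) w=6
  Skip (4,6) w=6 (creates cycle)
  Add (0,6) w=8
  Add (1,2) w=14
MST weight = 38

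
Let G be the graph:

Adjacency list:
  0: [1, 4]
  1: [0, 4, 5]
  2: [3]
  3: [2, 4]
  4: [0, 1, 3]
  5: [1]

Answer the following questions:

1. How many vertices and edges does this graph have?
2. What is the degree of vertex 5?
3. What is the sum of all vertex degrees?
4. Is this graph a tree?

Count: 6 vertices, 6 edges.
Vertex 5 has neighbors [1], degree = 1.
Handshaking lemma: 2 * 6 = 12.
A tree on 6 vertices has 5 edges. This graph has 6 edges (1 extra). Not a tree.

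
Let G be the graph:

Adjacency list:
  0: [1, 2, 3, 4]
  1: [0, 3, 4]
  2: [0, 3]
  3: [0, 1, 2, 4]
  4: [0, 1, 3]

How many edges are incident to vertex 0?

Vertex 0 has neighbors [1, 2, 3, 4], so deg(0) = 4.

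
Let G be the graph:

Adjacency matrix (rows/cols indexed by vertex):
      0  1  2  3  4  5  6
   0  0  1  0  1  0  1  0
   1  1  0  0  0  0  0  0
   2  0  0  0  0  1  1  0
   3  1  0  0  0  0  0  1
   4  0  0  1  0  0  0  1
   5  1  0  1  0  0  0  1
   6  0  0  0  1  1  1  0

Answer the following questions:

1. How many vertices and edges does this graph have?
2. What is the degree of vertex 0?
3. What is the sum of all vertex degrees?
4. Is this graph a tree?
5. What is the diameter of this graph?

Count: 7 vertices, 8 edges.
Vertex 0 has neighbors [1, 3, 5], degree = 3.
Handshaking lemma: 2 * 8 = 16.
A tree on 7 vertices has 6 edges. This graph has 8 edges (2 extra). Not a tree.
Diameter (longest shortest path) = 4.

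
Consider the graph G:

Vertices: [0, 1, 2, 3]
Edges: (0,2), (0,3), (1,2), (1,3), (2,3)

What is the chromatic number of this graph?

The graph has a maximum clique of size 3 (lower bound on chromatic number).
A valid 3-coloring: {0: 2, 1: 2, 2: 0, 3: 1}.
Chromatic number = 3.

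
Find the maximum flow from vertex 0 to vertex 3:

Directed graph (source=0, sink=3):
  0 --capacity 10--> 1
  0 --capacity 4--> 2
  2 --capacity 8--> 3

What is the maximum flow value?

Computing max flow:
  Flow on (0->2): 4/4
  Flow on (2->3): 4/8
Maximum flow = 4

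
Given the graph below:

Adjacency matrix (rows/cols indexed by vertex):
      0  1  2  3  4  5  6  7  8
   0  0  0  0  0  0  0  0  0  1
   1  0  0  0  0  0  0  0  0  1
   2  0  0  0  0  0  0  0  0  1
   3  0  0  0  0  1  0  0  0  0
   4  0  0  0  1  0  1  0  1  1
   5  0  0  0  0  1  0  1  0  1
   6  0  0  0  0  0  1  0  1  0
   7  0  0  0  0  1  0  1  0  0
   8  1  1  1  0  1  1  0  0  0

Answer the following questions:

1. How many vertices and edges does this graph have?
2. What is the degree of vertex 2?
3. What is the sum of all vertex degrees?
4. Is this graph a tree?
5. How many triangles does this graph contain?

Count: 9 vertices, 10 edges.
Vertex 2 has neighbors [8], degree = 1.
Handshaking lemma: 2 * 10 = 20.
A tree on 9 vertices has 8 edges. This graph has 10 edges (2 extra). Not a tree.
Number of triangles = 1.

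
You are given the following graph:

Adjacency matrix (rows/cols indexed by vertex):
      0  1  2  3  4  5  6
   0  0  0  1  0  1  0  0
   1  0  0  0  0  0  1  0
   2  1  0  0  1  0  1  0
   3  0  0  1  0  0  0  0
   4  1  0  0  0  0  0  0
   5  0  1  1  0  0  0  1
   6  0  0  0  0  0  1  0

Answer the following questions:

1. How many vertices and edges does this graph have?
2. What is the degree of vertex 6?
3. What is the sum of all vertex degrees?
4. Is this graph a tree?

Count: 7 vertices, 6 edges.
Vertex 6 has neighbors [5], degree = 1.
Handshaking lemma: 2 * 6 = 12.
A graph is a tree iff it is connected and has exactly n-1 edges. This graph is connected (all 7 vertices in one component) and has 7-1 = 6 edges. It is a tree.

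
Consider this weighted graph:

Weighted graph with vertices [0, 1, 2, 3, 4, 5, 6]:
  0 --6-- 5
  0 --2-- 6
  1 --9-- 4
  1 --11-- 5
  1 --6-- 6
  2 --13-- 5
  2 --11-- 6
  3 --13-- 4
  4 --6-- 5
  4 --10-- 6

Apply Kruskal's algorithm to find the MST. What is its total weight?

Applying Kruskal's algorithm (sort edges by weight, add if no cycle):
  Add (0,6) w=2
  Add (0,5) w=6
  Add (1,6) w=6
  Add (4,5) w=6
  Skip (1,4) w=9 (creates cycle)
  Skip (4,6) w=10 (creates cycle)
  Skip (1,5) w=11 (creates cycle)
  Add (2,6) w=11
  Skip (2,5) w=13 (creates cycle)
  Add (3,4) w=13
MST weight = 44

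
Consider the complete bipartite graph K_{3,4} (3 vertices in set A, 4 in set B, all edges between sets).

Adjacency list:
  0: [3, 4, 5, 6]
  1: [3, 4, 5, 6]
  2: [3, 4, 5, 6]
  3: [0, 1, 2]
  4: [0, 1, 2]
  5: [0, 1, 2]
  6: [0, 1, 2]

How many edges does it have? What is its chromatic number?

K_{3,4} has 3 * 4 = 12 edges.
Bipartite graphs have chromatic number 2 (color each partition differently).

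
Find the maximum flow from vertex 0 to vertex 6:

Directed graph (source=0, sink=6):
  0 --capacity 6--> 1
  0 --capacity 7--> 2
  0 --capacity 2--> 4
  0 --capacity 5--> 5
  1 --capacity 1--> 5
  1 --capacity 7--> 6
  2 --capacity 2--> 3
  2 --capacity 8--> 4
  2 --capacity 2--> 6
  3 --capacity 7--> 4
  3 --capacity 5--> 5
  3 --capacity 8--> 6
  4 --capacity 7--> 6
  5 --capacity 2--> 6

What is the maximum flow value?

Computing max flow:
  Flow on (0->1): 6/6
  Flow on (0->2): 7/7
  Flow on (0->4): 2/2
  Flow on (0->5): 2/5
  Flow on (1->6): 6/7
  Flow on (2->3): 2/2
  Flow on (2->4): 3/8
  Flow on (2->6): 2/2
  Flow on (3->6): 2/8
  Flow on (4->6): 5/7
  Flow on (5->6): 2/2
Maximum flow = 17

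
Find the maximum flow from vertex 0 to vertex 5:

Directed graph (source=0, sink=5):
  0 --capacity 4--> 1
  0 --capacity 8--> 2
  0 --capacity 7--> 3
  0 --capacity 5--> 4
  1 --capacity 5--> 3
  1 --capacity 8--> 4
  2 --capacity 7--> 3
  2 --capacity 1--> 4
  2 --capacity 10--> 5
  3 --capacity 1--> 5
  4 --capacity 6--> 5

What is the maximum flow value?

Computing max flow:
  Flow on (0->1): 4/4
  Flow on (0->2): 8/8
  Flow on (0->3): 1/7
  Flow on (0->4): 2/5
  Flow on (1->4): 4/8
  Flow on (2->5): 8/10
  Flow on (3->5): 1/1
  Flow on (4->5): 6/6
Maximum flow = 15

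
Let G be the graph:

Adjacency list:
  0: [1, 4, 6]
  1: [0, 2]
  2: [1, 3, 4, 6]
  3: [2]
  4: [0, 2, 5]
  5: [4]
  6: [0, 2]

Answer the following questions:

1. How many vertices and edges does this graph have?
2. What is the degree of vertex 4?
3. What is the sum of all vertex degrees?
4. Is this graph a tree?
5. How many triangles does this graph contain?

Count: 7 vertices, 8 edges.
Vertex 4 has neighbors [0, 2, 5], degree = 3.
Handshaking lemma: 2 * 8 = 16.
A tree on 7 vertices has 6 edges. This graph has 8 edges (2 extra). Not a tree.
Number of triangles = 0.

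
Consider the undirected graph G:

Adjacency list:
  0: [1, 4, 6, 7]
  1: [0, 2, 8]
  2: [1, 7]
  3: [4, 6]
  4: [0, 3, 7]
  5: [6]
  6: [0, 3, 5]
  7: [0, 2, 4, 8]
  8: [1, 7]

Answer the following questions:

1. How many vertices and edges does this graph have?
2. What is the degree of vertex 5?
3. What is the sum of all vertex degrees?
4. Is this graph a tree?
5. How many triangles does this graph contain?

Count: 9 vertices, 12 edges.
Vertex 5 has neighbors [6], degree = 1.
Handshaking lemma: 2 * 12 = 24.
A tree on 9 vertices has 8 edges. This graph has 12 edges (4 extra). Not a tree.
Number of triangles = 1.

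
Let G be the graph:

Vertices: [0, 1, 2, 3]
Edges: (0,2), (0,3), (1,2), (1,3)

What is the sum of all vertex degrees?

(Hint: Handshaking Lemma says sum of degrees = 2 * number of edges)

Count edges: 4 edges.
By Handshaking Lemma: sum of degrees = 2 * 4 = 8.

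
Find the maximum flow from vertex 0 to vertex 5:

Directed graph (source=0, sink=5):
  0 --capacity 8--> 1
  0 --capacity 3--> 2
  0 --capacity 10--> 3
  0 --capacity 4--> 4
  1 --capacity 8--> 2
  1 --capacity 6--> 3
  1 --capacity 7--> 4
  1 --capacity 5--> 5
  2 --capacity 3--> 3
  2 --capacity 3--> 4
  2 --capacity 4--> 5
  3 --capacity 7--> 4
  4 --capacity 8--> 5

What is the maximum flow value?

Computing max flow:
  Flow on (0->1): 8/8
  Flow on (0->2): 1/3
  Flow on (0->3): 7/10
  Flow on (0->4): 1/4
  Flow on (1->2): 3/8
  Flow on (1->5): 5/5
  Flow on (2->5): 4/4
  Flow on (3->4): 7/7
  Flow on (4->5): 8/8
Maximum flow = 17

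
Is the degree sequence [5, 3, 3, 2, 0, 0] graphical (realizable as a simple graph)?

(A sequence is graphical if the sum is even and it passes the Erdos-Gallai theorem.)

Sum of degrees = 13. Sum is odd, so the sequence is NOT graphical.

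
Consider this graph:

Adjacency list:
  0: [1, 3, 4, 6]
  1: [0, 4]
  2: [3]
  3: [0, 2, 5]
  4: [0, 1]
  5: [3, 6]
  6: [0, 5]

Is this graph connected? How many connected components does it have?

Checking connectivity: the graph has 1 connected component(s).
All vertices are reachable from each other. The graph IS connected.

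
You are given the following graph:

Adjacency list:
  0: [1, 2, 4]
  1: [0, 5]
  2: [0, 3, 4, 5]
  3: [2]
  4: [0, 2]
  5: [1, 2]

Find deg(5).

Vertex 5 has neighbors [1, 2], so deg(5) = 2.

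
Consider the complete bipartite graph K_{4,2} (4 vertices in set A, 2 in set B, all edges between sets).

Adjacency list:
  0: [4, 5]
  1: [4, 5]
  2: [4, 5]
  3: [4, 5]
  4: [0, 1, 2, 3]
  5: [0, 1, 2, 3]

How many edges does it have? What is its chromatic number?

K_{4,2} has 4 * 2 = 8 edges.
Bipartite graphs have chromatic number 2 (color each partition differently).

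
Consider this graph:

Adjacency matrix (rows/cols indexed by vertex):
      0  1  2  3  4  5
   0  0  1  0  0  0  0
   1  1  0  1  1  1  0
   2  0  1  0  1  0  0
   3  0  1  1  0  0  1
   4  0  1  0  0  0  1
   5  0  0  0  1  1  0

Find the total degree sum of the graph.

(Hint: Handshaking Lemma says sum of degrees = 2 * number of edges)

Count edges: 7 edges.
By Handshaking Lemma: sum of degrees = 2 * 7 = 14.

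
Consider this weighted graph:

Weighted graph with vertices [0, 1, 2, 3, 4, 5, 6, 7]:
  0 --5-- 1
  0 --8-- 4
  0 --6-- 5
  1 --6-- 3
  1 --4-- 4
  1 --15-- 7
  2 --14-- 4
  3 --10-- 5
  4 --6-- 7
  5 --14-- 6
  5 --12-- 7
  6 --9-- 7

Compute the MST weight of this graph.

Applying Kruskal's algorithm (sort edges by weight, add if no cycle):
  Add (1,4) w=4
  Add (0,1) w=5
  Add (0,5) w=6
  Add (1,3) w=6
  Add (4,7) w=6
  Skip (0,4) w=8 (creates cycle)
  Add (6,7) w=9
  Skip (3,5) w=10 (creates cycle)
  Skip (5,7) w=12 (creates cycle)
  Add (2,4) w=14
  Skip (5,6) w=14 (creates cycle)
  Skip (1,7) w=15 (creates cycle)
MST weight = 50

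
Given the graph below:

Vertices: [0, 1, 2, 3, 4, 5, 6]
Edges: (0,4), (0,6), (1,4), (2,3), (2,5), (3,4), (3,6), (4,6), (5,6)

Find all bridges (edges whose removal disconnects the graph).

A bridge is an edge whose removal increases the number of connected components.
Bridges found: (1,4)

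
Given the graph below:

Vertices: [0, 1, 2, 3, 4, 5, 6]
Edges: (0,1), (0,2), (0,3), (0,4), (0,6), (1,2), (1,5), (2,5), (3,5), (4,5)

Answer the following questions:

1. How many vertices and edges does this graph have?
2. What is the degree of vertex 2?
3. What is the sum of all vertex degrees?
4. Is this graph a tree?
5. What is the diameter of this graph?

Count: 7 vertices, 10 edges.
Vertex 2 has neighbors [0, 1, 5], degree = 3.
Handshaking lemma: 2 * 10 = 20.
A tree on 7 vertices has 6 edges. This graph has 10 edges (4 extra). Not a tree.
Diameter (longest shortest path) = 3.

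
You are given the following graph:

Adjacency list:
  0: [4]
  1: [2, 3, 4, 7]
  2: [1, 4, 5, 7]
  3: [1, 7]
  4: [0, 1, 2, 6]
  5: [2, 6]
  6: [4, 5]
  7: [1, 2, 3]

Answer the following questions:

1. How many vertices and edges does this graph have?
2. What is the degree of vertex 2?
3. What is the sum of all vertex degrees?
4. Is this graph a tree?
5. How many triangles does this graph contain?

Count: 8 vertices, 11 edges.
Vertex 2 has neighbors [1, 4, 5, 7], degree = 4.
Handshaking lemma: 2 * 11 = 22.
A tree on 8 vertices has 7 edges. This graph has 11 edges (4 extra). Not a tree.
Number of triangles = 3.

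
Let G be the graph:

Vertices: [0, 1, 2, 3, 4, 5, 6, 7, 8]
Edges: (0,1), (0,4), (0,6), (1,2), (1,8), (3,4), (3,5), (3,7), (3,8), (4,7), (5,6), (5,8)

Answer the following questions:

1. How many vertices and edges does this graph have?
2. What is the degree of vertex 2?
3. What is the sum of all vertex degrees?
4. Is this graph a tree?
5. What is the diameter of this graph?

Count: 9 vertices, 12 edges.
Vertex 2 has neighbors [1], degree = 1.
Handshaking lemma: 2 * 12 = 24.
A tree on 9 vertices has 8 edges. This graph has 12 edges (4 extra). Not a tree.
Diameter (longest shortest path) = 4.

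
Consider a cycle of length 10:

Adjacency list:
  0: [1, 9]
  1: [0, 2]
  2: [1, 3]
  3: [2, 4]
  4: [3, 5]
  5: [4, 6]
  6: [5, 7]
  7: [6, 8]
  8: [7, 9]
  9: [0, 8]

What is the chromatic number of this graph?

This is an even cycle (C_10). Even cycles are bipartite.
Chromatic number = 2.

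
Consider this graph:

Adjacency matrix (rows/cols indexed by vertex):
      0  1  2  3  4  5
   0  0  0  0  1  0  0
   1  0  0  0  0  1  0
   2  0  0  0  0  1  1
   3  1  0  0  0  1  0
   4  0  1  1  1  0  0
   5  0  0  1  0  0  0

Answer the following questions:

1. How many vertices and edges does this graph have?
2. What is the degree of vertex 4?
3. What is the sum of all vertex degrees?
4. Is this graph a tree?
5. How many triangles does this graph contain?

Count: 6 vertices, 5 edges.
Vertex 4 has neighbors [1, 2, 3], degree = 3.
Handshaking lemma: 2 * 5 = 10.
A graph is a tree iff it is connected and has exactly n-1 edges. This graph is connected (all 6 vertices in one component) and has 6-1 = 5 edges. It is a tree.
Number of triangles = 0.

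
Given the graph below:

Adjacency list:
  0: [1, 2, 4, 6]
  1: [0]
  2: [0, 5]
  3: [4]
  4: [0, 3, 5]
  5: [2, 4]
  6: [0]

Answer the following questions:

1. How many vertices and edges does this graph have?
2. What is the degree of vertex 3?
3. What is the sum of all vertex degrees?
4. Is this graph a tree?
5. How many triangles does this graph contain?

Count: 7 vertices, 7 edges.
Vertex 3 has neighbors [4], degree = 1.
Handshaking lemma: 2 * 7 = 14.
A tree on 7 vertices has 6 edges. This graph has 7 edges (1 extra). Not a tree.
Number of triangles = 0.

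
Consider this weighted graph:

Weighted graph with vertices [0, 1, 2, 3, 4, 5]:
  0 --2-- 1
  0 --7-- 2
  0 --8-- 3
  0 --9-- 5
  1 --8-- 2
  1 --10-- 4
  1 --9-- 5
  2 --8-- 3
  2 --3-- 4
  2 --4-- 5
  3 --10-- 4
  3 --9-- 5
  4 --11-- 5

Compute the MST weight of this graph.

Applying Kruskal's algorithm (sort edges by weight, add if no cycle):
  Add (0,1) w=2
  Add (2,4) w=3
  Add (2,5) w=4
  Add (0,2) w=7
  Add (0,3) w=8
  Skip (1,2) w=8 (creates cycle)
  Skip (2,3) w=8 (creates cycle)
  Skip (0,5) w=9 (creates cycle)
  Skip (1,5) w=9 (creates cycle)
  Skip (3,5) w=9 (creates cycle)
  Skip (1,4) w=10 (creates cycle)
  Skip (3,4) w=10 (creates cycle)
  Skip (4,5) w=11 (creates cycle)
MST weight = 24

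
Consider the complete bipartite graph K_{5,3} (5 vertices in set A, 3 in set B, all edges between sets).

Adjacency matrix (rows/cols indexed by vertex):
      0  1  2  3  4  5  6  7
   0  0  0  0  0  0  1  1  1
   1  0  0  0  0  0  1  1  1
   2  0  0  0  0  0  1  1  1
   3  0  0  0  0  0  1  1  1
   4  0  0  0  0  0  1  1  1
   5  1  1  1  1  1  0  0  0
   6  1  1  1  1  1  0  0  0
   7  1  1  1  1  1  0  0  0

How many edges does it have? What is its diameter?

K_{5,3} has 5 * 3 = 15 edges.
Any vertex reaches any opposite-side vertex in 1 step; same-side vertices reach in 2 steps via any opposite-side vertex.
Diameter = 2.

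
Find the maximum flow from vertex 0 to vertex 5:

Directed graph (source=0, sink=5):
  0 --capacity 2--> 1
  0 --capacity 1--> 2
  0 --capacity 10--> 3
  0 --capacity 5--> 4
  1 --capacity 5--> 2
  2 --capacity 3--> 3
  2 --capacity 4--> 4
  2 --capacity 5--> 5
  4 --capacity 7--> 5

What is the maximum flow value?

Computing max flow:
  Flow on (0->1): 2/2
  Flow on (0->2): 1/1
  Flow on (0->4): 5/5
  Flow on (1->2): 2/5
  Flow on (2->5): 3/5
  Flow on (4->5): 5/7
Maximum flow = 8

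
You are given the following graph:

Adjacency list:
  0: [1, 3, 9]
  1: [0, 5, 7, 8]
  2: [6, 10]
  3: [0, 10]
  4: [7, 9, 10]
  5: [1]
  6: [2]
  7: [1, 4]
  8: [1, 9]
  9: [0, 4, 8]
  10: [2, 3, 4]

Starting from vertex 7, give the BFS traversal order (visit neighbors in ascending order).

BFS from vertex 7 (neighbors processed in ascending order):
Visit order: 7, 1, 4, 0, 5, 8, 9, 10, 3, 2, 6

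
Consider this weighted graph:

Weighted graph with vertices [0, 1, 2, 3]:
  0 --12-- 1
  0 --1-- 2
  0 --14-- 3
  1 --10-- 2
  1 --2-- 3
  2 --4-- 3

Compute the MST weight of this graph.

Applying Kruskal's algorithm (sort edges by weight, add if no cycle):
  Add (0,2) w=1
  Add (1,3) w=2
  Add (2,3) w=4
  Skip (1,2) w=10 (creates cycle)
  Skip (0,1) w=12 (creates cycle)
  Skip (0,3) w=14 (creates cycle)
MST weight = 7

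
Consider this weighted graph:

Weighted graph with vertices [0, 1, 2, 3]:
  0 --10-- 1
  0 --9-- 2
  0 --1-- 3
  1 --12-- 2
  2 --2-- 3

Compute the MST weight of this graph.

Applying Kruskal's algorithm (sort edges by weight, add if no cycle):
  Add (0,3) w=1
  Add (2,3) w=2
  Skip (0,2) w=9 (creates cycle)
  Add (0,1) w=10
  Skip (1,2) w=12 (creates cycle)
MST weight = 13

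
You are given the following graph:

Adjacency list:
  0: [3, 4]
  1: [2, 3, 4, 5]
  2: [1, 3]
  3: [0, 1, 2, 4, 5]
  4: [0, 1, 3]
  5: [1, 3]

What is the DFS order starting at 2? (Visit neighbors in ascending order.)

DFS from vertex 2 (neighbors processed in ascending order):
Visit order: 2, 1, 3, 0, 4, 5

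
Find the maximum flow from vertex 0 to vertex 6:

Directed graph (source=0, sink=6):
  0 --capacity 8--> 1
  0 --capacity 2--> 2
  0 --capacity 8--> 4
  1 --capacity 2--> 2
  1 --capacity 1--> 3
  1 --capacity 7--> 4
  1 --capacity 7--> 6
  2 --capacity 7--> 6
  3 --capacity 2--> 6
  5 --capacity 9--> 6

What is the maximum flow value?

Computing max flow:
  Flow on (0->1): 8/8
  Flow on (0->2): 2/2
  Flow on (1->2): 1/2
  Flow on (1->6): 7/7
  Flow on (2->6): 3/7
Maximum flow = 10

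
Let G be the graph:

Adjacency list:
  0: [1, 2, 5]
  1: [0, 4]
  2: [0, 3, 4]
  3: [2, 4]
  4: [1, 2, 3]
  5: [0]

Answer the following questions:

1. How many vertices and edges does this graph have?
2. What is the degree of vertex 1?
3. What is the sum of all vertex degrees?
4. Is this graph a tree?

Count: 6 vertices, 7 edges.
Vertex 1 has neighbors [0, 4], degree = 2.
Handshaking lemma: 2 * 7 = 14.
A tree on 6 vertices has 5 edges. This graph has 7 edges (2 extra). Not a tree.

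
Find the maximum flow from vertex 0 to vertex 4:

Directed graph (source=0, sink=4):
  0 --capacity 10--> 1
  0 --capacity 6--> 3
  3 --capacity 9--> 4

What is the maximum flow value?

Computing max flow:
  Flow on (0->3): 6/6
  Flow on (3->4): 6/9
Maximum flow = 6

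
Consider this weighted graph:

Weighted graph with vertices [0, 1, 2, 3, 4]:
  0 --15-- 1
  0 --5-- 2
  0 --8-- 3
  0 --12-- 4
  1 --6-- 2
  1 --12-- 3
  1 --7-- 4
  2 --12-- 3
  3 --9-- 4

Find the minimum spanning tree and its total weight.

Applying Kruskal's algorithm (sort edges by weight, add if no cycle):
  Add (0,2) w=5
  Add (1,2) w=6
  Add (1,4) w=7
  Add (0,3) w=8
  Skip (3,4) w=9 (creates cycle)
  Skip (0,4) w=12 (creates cycle)
  Skip (1,3) w=12 (creates cycle)
  Skip (2,3) w=12 (creates cycle)
  Skip (0,1) w=15 (creates cycle)
MST weight = 26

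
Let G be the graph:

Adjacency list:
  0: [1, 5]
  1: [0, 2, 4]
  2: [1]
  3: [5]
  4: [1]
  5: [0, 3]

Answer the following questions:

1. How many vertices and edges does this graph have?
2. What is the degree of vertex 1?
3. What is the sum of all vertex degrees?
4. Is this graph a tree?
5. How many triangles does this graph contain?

Count: 6 vertices, 5 edges.
Vertex 1 has neighbors [0, 2, 4], degree = 3.
Handshaking lemma: 2 * 5 = 10.
A graph is a tree iff it is connected and has exactly n-1 edges. This graph is connected (all 6 vertices in one component) and has 6-1 = 5 edges. It is a tree.
Number of triangles = 0.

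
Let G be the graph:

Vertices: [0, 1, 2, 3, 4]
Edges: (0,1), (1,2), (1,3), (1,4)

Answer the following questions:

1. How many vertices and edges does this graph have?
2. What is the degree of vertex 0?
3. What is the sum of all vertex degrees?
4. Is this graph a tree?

Count: 5 vertices, 4 edges.
Vertex 0 has neighbors [1], degree = 1.
Handshaking lemma: 2 * 4 = 8.
A graph is a tree iff it is connected and has exactly n-1 edges. This graph is connected (all 5 vertices in one component) and has 5-1 = 4 edges. It is a tree.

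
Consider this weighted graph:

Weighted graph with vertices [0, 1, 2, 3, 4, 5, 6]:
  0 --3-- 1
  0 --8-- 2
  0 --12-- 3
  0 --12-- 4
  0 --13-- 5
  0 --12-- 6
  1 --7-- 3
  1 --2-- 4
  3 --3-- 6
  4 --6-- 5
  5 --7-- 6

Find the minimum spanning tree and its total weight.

Applying Kruskal's algorithm (sort edges by weight, add if no cycle):
  Add (1,4) w=2
  Add (0,1) w=3
  Add (3,6) w=3
  Add (4,5) w=6
  Add (1,3) w=7
  Skip (5,6) w=7 (creates cycle)
  Add (0,2) w=8
  Skip (0,6) w=12 (creates cycle)
  Skip (0,4) w=12 (creates cycle)
  Skip (0,3) w=12 (creates cycle)
  Skip (0,5) w=13 (creates cycle)
MST weight = 29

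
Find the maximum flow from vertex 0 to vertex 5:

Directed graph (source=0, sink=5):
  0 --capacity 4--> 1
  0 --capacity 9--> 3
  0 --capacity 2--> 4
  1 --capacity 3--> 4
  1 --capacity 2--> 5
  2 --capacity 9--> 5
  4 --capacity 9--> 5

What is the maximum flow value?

Computing max flow:
  Flow on (0->1): 4/4
  Flow on (0->4): 2/2
  Flow on (1->4): 2/3
  Flow on (1->5): 2/2
  Flow on (4->5): 4/9
Maximum flow = 6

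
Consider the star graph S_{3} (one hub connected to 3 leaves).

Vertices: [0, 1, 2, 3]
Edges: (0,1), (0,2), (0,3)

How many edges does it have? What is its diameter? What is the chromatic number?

Star graph S_{3}: the hub connects to all 3 leaves.
Edges = 3.
Diameter = 2 (any leaf to hub is 1, leaf to leaf through hub is 2).
Star graphs are bipartite (hub vs leaves), so chromatic number = 2.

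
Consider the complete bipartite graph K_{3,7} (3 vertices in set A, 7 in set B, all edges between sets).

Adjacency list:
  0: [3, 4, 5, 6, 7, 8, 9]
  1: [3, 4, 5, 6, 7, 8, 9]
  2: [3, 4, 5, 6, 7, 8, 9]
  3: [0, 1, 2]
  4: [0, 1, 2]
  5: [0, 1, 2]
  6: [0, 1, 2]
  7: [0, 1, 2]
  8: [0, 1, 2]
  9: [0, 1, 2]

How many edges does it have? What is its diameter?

K_{3,7} has 3 * 7 = 21 edges.
Any vertex reaches any opposite-side vertex in 1 step; same-side vertices reach in 2 steps via any opposite-side vertex.
Diameter = 2.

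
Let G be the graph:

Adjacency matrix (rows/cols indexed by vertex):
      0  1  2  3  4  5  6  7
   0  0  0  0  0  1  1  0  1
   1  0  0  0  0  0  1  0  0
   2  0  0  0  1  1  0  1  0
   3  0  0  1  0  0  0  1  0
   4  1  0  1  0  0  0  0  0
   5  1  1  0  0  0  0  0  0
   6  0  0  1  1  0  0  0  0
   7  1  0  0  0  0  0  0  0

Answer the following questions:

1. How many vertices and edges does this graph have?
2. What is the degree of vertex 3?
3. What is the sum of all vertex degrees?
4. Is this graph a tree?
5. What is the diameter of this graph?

Count: 8 vertices, 8 edges.
Vertex 3 has neighbors [2, 6], degree = 2.
Handshaking lemma: 2 * 8 = 16.
A tree on 8 vertices has 7 edges. This graph has 8 edges (1 extra). Not a tree.
Diameter (longest shortest path) = 5.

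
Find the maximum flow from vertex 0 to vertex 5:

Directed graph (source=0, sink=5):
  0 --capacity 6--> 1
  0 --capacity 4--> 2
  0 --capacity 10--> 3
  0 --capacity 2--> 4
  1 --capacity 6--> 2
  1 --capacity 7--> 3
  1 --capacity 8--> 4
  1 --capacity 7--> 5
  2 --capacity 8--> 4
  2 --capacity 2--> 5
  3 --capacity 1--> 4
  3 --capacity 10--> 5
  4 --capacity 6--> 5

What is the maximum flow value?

Computing max flow:
  Flow on (0->1): 6/6
  Flow on (0->2): 4/4
  Flow on (0->3): 10/10
  Flow on (0->4): 2/2
  Flow on (1->5): 6/7
  Flow on (2->4): 2/8
  Flow on (2->5): 2/2
  Flow on (3->5): 10/10
  Flow on (4->5): 4/6
Maximum flow = 22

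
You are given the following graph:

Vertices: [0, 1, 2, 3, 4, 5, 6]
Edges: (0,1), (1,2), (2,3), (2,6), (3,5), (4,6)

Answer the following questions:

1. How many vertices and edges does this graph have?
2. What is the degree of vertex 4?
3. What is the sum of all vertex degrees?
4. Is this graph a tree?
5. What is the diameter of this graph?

Count: 7 vertices, 6 edges.
Vertex 4 has neighbors [6], degree = 1.
Handshaking lemma: 2 * 6 = 12.
A graph is a tree iff it is connected and has exactly n-1 edges. This graph is connected (all 7 vertices in one component) and has 7-1 = 6 edges. It is a tree.
Diameter (longest shortest path) = 4.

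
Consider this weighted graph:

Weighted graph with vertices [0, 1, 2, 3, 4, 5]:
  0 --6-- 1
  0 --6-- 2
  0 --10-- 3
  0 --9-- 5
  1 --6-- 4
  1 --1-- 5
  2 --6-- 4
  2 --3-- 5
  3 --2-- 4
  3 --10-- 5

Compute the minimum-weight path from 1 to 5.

Using Dijkstra's algorithm from vertex 1:
Shortest path: 1 -> 5
Total weight: 1 = 1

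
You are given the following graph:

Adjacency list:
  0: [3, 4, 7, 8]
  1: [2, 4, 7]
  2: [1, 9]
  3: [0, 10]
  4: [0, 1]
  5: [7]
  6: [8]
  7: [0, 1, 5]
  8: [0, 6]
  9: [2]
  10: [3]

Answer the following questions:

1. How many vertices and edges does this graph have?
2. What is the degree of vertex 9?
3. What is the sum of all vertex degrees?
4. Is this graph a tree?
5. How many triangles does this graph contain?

Count: 11 vertices, 11 edges.
Vertex 9 has neighbors [2], degree = 1.
Handshaking lemma: 2 * 11 = 22.
A tree on 11 vertices has 10 edges. This graph has 11 edges (1 extra). Not a tree.
Number of triangles = 0.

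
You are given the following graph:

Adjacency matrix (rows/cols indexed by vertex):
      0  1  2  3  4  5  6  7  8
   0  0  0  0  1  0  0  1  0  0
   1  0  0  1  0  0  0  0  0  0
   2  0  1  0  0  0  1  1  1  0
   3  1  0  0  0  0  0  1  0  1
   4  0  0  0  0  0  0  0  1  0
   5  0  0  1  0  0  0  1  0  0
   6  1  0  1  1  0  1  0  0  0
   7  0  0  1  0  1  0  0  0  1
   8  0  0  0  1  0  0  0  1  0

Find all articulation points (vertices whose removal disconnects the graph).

An articulation point is a vertex whose removal disconnects the graph.
Articulation points: [2, 7]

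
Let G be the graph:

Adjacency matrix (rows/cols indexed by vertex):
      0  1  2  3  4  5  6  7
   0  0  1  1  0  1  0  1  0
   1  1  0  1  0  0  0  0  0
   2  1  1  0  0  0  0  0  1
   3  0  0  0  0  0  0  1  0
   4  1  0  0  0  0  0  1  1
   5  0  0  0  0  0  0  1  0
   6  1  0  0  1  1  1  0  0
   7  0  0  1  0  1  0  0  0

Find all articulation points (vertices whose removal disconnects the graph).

An articulation point is a vertex whose removal disconnects the graph.
Articulation points: [6]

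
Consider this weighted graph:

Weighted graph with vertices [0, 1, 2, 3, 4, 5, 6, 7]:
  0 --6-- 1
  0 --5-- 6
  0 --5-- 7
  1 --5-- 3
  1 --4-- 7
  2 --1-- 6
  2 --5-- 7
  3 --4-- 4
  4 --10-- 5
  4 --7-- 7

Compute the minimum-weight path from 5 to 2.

Using Dijkstra's algorithm from vertex 5:
Shortest path: 5 -> 4 -> 7 -> 2
Total weight: 10 + 7 + 5 = 22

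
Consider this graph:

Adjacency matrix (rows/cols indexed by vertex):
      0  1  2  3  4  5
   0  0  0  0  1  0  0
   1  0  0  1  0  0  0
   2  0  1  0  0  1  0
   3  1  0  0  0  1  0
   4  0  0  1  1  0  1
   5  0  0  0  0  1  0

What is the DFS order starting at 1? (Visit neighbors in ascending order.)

DFS from vertex 1 (neighbors processed in ascending order):
Visit order: 1, 2, 4, 3, 0, 5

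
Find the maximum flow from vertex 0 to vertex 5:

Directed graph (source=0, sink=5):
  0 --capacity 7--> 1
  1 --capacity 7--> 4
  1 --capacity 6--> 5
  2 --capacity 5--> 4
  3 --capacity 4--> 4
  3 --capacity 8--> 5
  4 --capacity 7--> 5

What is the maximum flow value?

Computing max flow:
  Flow on (0->1): 7/7
  Flow on (1->4): 1/7
  Flow on (1->5): 6/6
  Flow on (4->5): 1/7
Maximum flow = 7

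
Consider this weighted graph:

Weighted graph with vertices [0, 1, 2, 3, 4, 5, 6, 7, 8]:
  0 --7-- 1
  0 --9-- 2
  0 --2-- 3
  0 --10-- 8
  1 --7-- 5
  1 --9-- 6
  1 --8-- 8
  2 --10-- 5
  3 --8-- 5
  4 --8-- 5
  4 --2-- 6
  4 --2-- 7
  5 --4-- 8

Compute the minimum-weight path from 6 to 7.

Using Dijkstra's algorithm from vertex 6:
Shortest path: 6 -> 4 -> 7
Total weight: 2 + 2 = 4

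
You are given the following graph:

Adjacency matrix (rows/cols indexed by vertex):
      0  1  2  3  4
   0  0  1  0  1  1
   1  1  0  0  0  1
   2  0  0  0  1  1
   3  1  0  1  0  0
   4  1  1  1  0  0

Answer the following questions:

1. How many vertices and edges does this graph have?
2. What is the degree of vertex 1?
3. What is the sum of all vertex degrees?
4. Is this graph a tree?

Count: 5 vertices, 6 edges.
Vertex 1 has neighbors [0, 4], degree = 2.
Handshaking lemma: 2 * 6 = 12.
A tree on 5 vertices has 4 edges. This graph has 6 edges (2 extra). Not a tree.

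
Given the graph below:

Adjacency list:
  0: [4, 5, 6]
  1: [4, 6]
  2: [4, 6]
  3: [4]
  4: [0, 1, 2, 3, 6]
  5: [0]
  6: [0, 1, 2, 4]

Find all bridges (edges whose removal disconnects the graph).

A bridge is an edge whose removal increases the number of connected components.
Bridges found: (0,5), (3,4)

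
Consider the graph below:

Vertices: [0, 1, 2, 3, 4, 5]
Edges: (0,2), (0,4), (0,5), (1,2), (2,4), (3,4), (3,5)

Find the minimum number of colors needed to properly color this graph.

The graph has a maximum clique of size 3 (lower bound on chromatic number).
A valid 3-coloring: {0: 0, 1: 0, 2: 1, 3: 0, 4: 2, 5: 1}.
Chromatic number = 3.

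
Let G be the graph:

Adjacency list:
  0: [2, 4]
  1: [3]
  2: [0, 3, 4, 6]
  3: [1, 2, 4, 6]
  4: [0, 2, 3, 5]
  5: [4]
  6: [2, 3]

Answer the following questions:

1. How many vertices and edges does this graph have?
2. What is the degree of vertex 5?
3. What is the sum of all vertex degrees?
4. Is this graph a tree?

Count: 7 vertices, 9 edges.
Vertex 5 has neighbors [4], degree = 1.
Handshaking lemma: 2 * 9 = 18.
A tree on 7 vertices has 6 edges. This graph has 9 edges (3 extra). Not a tree.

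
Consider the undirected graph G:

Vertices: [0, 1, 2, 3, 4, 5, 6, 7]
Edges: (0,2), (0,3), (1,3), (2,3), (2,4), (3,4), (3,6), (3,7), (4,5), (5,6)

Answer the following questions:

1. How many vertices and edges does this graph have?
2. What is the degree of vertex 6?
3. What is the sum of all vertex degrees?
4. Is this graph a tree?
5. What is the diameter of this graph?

Count: 8 vertices, 10 edges.
Vertex 6 has neighbors [3, 5], degree = 2.
Handshaking lemma: 2 * 10 = 20.
A tree on 8 vertices has 7 edges. This graph has 10 edges (3 extra). Not a tree.
Diameter (longest shortest path) = 3.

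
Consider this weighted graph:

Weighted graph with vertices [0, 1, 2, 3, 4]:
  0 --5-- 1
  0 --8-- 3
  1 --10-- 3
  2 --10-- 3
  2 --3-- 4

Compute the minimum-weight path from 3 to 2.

Using Dijkstra's algorithm from vertex 3:
Shortest path: 3 -> 2
Total weight: 10 = 10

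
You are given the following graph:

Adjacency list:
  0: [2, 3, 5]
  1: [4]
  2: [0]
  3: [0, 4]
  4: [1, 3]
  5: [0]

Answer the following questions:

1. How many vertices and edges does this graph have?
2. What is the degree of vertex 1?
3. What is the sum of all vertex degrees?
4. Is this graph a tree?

Count: 6 vertices, 5 edges.
Vertex 1 has neighbors [4], degree = 1.
Handshaking lemma: 2 * 5 = 10.
A graph is a tree iff it is connected and has exactly n-1 edges. This graph is connected (all 6 vertices in one component) and has 6-1 = 5 edges. It is a tree.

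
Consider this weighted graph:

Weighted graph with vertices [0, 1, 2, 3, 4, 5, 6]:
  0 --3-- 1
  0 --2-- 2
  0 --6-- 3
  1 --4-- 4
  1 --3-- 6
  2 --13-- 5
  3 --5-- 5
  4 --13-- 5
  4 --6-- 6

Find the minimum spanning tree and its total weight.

Applying Kruskal's algorithm (sort edges by weight, add if no cycle):
  Add (0,2) w=2
  Add (0,1) w=3
  Add (1,6) w=3
  Add (1,4) w=4
  Add (3,5) w=5
  Add (0,3) w=6
  Skip (4,6) w=6 (creates cycle)
  Skip (2,5) w=13 (creates cycle)
  Skip (4,5) w=13 (creates cycle)
MST weight = 23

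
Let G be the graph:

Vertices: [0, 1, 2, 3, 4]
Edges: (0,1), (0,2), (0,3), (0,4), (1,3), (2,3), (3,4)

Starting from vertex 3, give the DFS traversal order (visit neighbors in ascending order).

DFS from vertex 3 (neighbors processed in ascending order):
Visit order: 3, 0, 1, 2, 4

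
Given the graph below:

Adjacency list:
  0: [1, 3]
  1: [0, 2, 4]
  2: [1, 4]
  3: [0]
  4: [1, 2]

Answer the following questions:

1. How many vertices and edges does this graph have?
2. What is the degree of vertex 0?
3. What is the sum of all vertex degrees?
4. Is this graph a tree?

Count: 5 vertices, 5 edges.
Vertex 0 has neighbors [1, 3], degree = 2.
Handshaking lemma: 2 * 5 = 10.
A tree on 5 vertices has 4 edges. This graph has 5 edges (1 extra). Not a tree.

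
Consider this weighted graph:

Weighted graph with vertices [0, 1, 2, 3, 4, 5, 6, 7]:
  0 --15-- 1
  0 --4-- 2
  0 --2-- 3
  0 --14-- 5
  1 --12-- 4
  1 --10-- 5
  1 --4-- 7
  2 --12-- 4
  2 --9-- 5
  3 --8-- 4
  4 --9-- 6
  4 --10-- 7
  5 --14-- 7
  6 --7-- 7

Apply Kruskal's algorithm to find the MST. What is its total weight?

Applying Kruskal's algorithm (sort edges by weight, add if no cycle):
  Add (0,3) w=2
  Add (0,2) w=4
  Add (1,7) w=4
  Add (6,7) w=7
  Add (3,4) w=8
  Add (2,5) w=9
  Add (4,6) w=9
  Skip (1,5) w=10 (creates cycle)
  Skip (4,7) w=10 (creates cycle)
  Skip (1,4) w=12 (creates cycle)
  Skip (2,4) w=12 (creates cycle)
  Skip (0,5) w=14 (creates cycle)
  Skip (5,7) w=14 (creates cycle)
  Skip (0,1) w=15 (creates cycle)
MST weight = 43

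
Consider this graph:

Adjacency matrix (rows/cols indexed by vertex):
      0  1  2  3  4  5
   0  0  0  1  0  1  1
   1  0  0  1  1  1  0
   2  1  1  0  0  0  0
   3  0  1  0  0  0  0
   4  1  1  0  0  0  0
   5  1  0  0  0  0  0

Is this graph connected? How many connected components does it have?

Checking connectivity: the graph has 1 connected component(s).
All vertices are reachable from each other. The graph IS connected.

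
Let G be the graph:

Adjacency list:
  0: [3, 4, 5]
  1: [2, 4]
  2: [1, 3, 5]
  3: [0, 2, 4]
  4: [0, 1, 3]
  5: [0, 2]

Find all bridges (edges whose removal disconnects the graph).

No bridges found. The graph is 2-edge-connected (no single edge removal disconnects it).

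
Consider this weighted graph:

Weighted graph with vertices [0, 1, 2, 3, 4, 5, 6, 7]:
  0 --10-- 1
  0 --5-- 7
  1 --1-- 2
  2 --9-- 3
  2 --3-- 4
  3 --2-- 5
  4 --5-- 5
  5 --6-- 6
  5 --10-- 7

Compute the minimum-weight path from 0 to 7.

Using Dijkstra's algorithm from vertex 0:
Shortest path: 0 -> 7
Total weight: 5 = 5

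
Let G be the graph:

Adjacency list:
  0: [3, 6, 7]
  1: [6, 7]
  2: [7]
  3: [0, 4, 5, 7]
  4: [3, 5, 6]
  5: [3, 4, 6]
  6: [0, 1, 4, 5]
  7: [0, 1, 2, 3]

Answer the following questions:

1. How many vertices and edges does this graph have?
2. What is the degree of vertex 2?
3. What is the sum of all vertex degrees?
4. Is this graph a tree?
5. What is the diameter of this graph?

Count: 8 vertices, 12 edges.
Vertex 2 has neighbors [7], degree = 1.
Handshaking lemma: 2 * 12 = 24.
A tree on 8 vertices has 7 edges. This graph has 12 edges (5 extra). Not a tree.
Diameter (longest shortest path) = 3.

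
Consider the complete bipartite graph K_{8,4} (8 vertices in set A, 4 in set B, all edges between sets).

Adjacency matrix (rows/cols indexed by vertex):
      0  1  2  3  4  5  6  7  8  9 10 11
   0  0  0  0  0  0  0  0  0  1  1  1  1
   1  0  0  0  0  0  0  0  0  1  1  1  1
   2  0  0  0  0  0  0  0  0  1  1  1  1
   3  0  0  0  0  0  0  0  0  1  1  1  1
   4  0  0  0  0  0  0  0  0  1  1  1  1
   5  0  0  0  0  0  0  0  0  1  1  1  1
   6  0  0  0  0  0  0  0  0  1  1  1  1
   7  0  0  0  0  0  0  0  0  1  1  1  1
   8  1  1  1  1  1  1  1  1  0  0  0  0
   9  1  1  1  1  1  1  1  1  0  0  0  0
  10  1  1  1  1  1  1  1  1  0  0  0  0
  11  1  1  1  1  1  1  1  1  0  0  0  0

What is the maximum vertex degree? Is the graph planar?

Set-A vertices have degree 4; set-B vertices have degree 8. Maximum degree = max(8,4) = 8.
K_{8,4} contains K_{3,3} as a subgraph (since both sides have >= 3 vertices); by Kuratowski's theorem it is not planar.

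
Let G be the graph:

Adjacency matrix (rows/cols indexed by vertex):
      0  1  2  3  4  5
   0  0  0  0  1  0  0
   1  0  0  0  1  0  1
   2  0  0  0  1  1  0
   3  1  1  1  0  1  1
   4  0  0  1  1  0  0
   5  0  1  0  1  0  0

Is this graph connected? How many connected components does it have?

Checking connectivity: the graph has 1 connected component(s).
All vertices are reachable from each other. The graph IS connected.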